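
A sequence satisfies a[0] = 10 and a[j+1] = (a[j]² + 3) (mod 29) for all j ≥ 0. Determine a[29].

a[0] = 10; a[1] = 16; a[2] = 27; a[3] = 7; a[4] = 23; a[5] = 10.
The sequence repeats with period 5.
So a[29] = a[0 + ((29-0) mod 5)] = a[4] = 23.

23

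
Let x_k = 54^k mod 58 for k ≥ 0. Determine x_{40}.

20

Computing terms: x_0 = 1,  x_1 = 54,  x_2 = 16,  x_3 = 52,  x_4 = 24,  x_5 = 20,  x_6 = 36,  x_7 = 30,  x_8 = 54.
Since x_8 = x_1 = 54, the sequence is eventually periodic: after a pre-period of length 1 it cycles with period 7.
For k ≥ 1, x_k depends only on (k - 1) mod 7. (40 - 1) mod 7 = 4, so x_{40} = x_5 = 20.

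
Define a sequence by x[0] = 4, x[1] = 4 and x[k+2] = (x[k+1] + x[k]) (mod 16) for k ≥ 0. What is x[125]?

Computing terms: x[0] = 4; x[1] = 4; x[2] = 8; x[3] = 12; x[4] = 4; x[5] = 0; x[6] = 4; x[7] = 4.
The sequence repeats with period 6.
(125 - 0) mod 6 = 5, so x[125] = x[5] = 0.

0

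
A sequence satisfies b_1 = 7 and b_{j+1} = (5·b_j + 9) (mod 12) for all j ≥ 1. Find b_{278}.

b_1 = 7; b_2 = 8; b_3 = 1; b_4 = 2; b_5 = 7.
The sequence repeats with period 4.
So b_{278} = b_{1 + ((278-1) mod 4)} = b_2 = 8.

8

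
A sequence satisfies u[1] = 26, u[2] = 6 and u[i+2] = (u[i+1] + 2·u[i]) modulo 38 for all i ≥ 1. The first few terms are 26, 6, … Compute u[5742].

28

We have u[1] = 26, u[2] = 6, u[3] = 20, u[4] = 32, u[5] = 34, u[6] = 22, u[7] = 14, u[8] = 20, u[9] = 10, u[10] = 12, u[11] = 32, u[12] = 18, u[13] = 6, u[14] = 4, u[15] = 16, u[16] = 24, u[17] = 18, u[18] = 28, u[19] = 26, u[20] = 6.
The sequence repeats with period 18.
(5742 - 1) mod 18 = 17, so u[5742] = u[18] = 28.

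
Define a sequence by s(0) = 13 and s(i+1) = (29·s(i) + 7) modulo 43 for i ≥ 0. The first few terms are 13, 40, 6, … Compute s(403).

We have s(0) = 13; s(1) = 40; s(2) = 6; s(3) = 9; s(4) = 10; s(5) = 39; s(6) = 20; s(7) = 28; s(8) = 2; s(9) = 22; s(10) = 0; s(11) = 7; s(12) = 38; s(13) = 34; s(14) = 4; s(15) = 37; s(16) = 5; s(17) = 23; s(18) = 29; s(19) = 31; s(20) = 3; s(21) = 8; s(22) = 24; s(23) = 15; s(24) = 12; s(25) = 11; s(26) = 25; s(27) = 1; s(28) = 36; s(29) = 19; s(30) = 42; s(31) = 21; s(32) = 14; s(33) = 26; s(34) = 30; s(35) = 17; s(36) = 27; s(37) = 16; s(38) = 41; s(39) = 35; s(40) = 33; s(41) = 18; s(42) = 13.
The sequence repeats with period 42.
(403 - 0) mod 42 = 25, so s(403) = s(25) = 11.

11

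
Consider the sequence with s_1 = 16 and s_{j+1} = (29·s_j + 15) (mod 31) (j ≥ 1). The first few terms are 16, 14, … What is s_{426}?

25

s_1 = 16, s_2 = 14, s_3 = 18, s_4 = 10, s_5 = 26, s_6 = 25, s_7 = 27, s_8 = 23, s_9 = 0, s_{10} = 15, s_{11} = 16.
The sequence repeats with period 10.
(426 - 1) mod 10 = 5, so s_{426} = s_6 = 25.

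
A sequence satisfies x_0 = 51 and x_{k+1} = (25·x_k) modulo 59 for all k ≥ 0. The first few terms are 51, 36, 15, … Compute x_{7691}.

x_0 = 51; x_1 = 36; x_2 = 15; x_3 = 21; x_4 = 53; x_5 = 27; x_6 = 26; x_7 = 1; x_8 = 25; x_9 = 35; x_{10} = 49; x_{11} = 45; x_{12} = 4; x_{13} = 41; x_{14} = 22; x_{15} = 19; x_{16} = 3; x_{17} = 16; x_{18} = 46; x_{19} = 29; x_{20} = 17; x_{21} = 12; x_{22} = 5; x_{23} = 7; x_{24} = 57; x_{25} = 9; x_{26} = 48; x_{27} = 20; x_{28} = 28; x_{29} = 51.
Since x_{29} = x_0 = 51, the sequence is periodic with period 29.
So x_{7691} = x_{0 + ((7691-0) mod 29)} = x_6 = 26.

26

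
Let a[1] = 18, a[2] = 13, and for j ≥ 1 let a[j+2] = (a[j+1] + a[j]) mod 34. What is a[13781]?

Listing terms: a[1] = 18, a[2] = 13, a[3] = 31, a[4] = 10, a[5] = 7, a[6] = 17, a[7] = 24, a[8] = 7, a[9] = 31, a[10] = 4, a[11] = 1, a[12] = 5, a[13] = 6, a[14] = 11, a[15] = 17, a[16] = 28, a[17] = 11, a[18] = 5, a[19] = 16, a[20] = 21, a[21] = 3, a[22] = 24, a[23] = 27, a[24] = 17, a[25] = 10, a[26] = 27, a[27] = 3, a[28] = 30, a[29] = 33, a[30] = 29, a[31] = 28, a[32] = 23, a[33] = 17, a[34] = 6, a[35] = 23, a[36] = 29, a[37] = 18, a[38] = 13.
Since (a[37], a[38]) = (a[1], a[2]) = (18, 13) (two consecutive terms determine the rest), the sequence is periodic with period 36.
So a[13781] = a[1 + ((13781-1) mod 36)] = a[29] = 33.

33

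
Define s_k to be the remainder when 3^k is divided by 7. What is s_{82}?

4

We have s_1 = 3,  s_2 = 2,  s_3 = 6,  s_4 = 4,  s_5 = 5,  s_6 = 1,  s_7 = 3.
Since s_7 = s_1 = 3, the sequence is periodic with period 6.
(82 - 1) mod 6 = 3, so s_{82} = s_4 = 4.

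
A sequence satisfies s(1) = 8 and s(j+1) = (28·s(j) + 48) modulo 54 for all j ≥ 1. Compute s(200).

2

Computing terms: s(1) = 8; s(2) = 2; s(3) = 50; s(4) = 44; s(5) = 38; s(6) = 32; s(7) = 26; s(8) = 20; s(9) = 14; s(10) = 8.
Since s(10) = s(1) = 8, the sequence is periodic with period 9.
(200 - 1) mod 9 = 1, so s(200) = s(2) = 2.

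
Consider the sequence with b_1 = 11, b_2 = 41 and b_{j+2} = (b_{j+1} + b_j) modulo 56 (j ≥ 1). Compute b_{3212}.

Listing terms: b_1 = 11, b_2 = 41, b_3 = 52, b_4 = 37, b_5 = 33, b_6 = 14, b_7 = 47, b_8 = 5, b_9 = 52, b_{10} = 1, b_{11} = 53, b_{12} = 54, b_{13} = 51, b_{14} = 49, b_{15} = 44, b_{16} = 37, b_{17} = 25, b_{18} = 6, b_{19} = 31, b_{20} = 37, b_{21} = 12, b_{22} = 49, b_{23} = 5, b_{24} = 54, b_{25} = 3, b_{26} = 1, b_{27} = 4, b_{28} = 5, b_{29} = 9, b_{30} = 14, b_{31} = 23, b_{32} = 37, b_{33} = 4, b_{34} = 41, b_{35} = 45, b_{36} = 30, b_{37} = 19, b_{38} = 49, b_{39} = 12, b_{40} = 5, b_{41} = 17, b_{42} = 22, b_{43} = 39, b_{44} = 5, b_{45} = 44, b_{46} = 49, b_{47} = 37, b_{48} = 30, b_{49} = 11, b_{50} = 41.
The sequence repeats with period 48.
So b_{3212} = b_{1 + ((3212-1) mod 48)} = b_{44} = 5.

5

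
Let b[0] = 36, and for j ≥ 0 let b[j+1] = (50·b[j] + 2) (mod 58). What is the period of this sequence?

b[0] = 36; b[1] = 4; b[2] = 28; b[3] = 10; b[4] = 38; b[5] = 46; b[6] = 40; b[7] = 30; b[8] = 52; b[9] = 50; b[10] = 8; b[11] = 54; b[12] = 34; b[13] = 20; b[14] = 16; b[15] = 48; b[16] = 24; b[17] = 42; b[18] = 14; b[19] = 6; b[20] = 12; b[21] = 22; b[22] = 0; b[23] = 2; b[24] = 44; b[25] = 56; b[26] = 18; b[27] = 32; b[28] = 36.
The sequence repeats with period 28.

28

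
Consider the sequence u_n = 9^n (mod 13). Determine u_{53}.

Computing terms: u_0 = 1,  u_1 = 9,  u_2 = 3,  u_3 = 1.
The sequence repeats with period 3.
(53 - 0) mod 3 = 2, so u_{53} = u_2 = 3.

3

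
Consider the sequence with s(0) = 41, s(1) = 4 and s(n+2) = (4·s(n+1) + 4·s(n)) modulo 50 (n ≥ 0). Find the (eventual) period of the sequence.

15

We have s(0) = 41; s(1) = 4; s(2) = 30; s(3) = 36; s(4) = 14; s(5) = 0; s(6) = 6; s(7) = 24; s(8) = 20; s(9) = 26; s(10) = 34; s(11) = 40; s(12) = 46; s(13) = 44; s(14) = 10; s(15) = 16; s(16) = 4; s(17) = 30.
Since (s(16), s(17)) = (s(1), s(2)) = (4, 30) (two consecutive terms determine the rest), the sequence is eventually periodic: after a pre-period of length 1 it cycles with period 15.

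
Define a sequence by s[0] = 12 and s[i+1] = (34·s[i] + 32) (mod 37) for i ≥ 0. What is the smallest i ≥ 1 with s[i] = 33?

We have s[0] = 12; s[1] = 33; s[2] = 7; s[3] = 11; s[4] = 36; s[5] = 35; s[6] = 1; s[7] = 29; s[8] = 19; s[9] = 12.
Since s[9] = s[0] = 12, the sequence is periodic with period 9.
The value 33 first appears (with i ≥ 1) at s[1].

1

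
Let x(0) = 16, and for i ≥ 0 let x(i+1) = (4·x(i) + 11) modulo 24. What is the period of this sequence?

3

Listing terms: x(0) = 16, x(1) = 3, x(2) = 23, x(3) = 7, x(4) = 15, x(5) = 23.
Since x(5) = x(2) = 23, the sequence is eventually periodic: after a pre-period of length 2 it cycles with period 3.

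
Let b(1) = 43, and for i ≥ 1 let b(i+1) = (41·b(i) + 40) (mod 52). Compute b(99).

Listing terms: b(1) = 43; b(2) = 35; b(3) = 19; b(4) = 39; b(5) = 27; b(6) = 3; b(7) = 7; b(8) = 15; b(9) = 31; b(10) = 11; b(11) = 23; b(12) = 47; b(13) = 43.
The sequence repeats with period 12.
So b(99) = b(1 + ((99-1) mod 12)) = b(3) = 19.

19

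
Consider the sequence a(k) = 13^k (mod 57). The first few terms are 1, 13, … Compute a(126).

1

We have a(0) = 1,  a(1) = 13,  a(2) = 55,  a(3) = 31,  a(4) = 4,  a(5) = 52,  a(6) = 49,  a(7) = 10,  a(8) = 16,  a(9) = 37,  a(10) = 25,  a(11) = 40,  a(12) = 7,  a(13) = 34,  a(14) = 43,  a(15) = 46,  a(16) = 28,  a(17) = 22,  a(18) = 1.
The sequence repeats with period 18.
(126 - 0) mod 18 = 0, so a(126) = a(0) = 1.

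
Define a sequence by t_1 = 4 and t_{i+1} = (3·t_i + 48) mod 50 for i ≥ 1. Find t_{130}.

t_1 = 4,  t_2 = 10,  t_3 = 28,  t_4 = 32,  t_5 = 44,  t_6 = 30,  t_7 = 38,  t_8 = 12,  t_9 = 34,  t_{10} = 0,  t_{11} = 48,  t_{12} = 42,  t_{13} = 24,  t_{14} = 20,  t_{15} = 8,  t_{16} = 22,  t_{17} = 14,  t_{18} = 40,  t_{19} = 18,  t_{20} = 2,  t_{21} = 4.
Since t_{21} = t_1 = 4, the sequence is periodic with period 20.
(130 - 1) mod 20 = 9, so t_{130} = t_{10} = 0.

0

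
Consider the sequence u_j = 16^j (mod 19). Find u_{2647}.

Computing terms: u_1 = 16; u_2 = 9; u_3 = 11; u_4 = 5; u_5 = 4; u_6 = 7; u_7 = 17; u_8 = 6; u_9 = 1; u_{10} = 16.
The sequence repeats with period 9.
(2647 - 1) mod 9 = 0, so u_{2647} = u_1 = 16.

16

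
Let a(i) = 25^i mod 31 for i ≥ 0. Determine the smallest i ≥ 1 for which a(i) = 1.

Listing terms: a(0) = 1,  a(1) = 25,  a(2) = 5,  a(3) = 1.
The sequence repeats with period 3.
The value 1 next appears (with i ≥ 1) at a(3).

3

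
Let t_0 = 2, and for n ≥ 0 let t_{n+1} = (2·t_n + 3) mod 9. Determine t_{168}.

Computing terms: t_0 = 2, t_1 = 7, t_2 = 8, t_3 = 1, t_4 = 5, t_5 = 4, t_6 = 2.
Since t_6 = t_0 = 2, the sequence is periodic with period 6.
So t_{168} = t_{0 + ((168-0) mod 6)} = t_0 = 2.

2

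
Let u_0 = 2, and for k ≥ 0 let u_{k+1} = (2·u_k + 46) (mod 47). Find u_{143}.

33

We have u_0 = 2; u_1 = 3; u_2 = 5; u_3 = 9; u_4 = 17; u_5 = 33; u_6 = 18; u_7 = 35; u_8 = 22; u_9 = 43; u_{10} = 38; u_{11} = 28; u_{12} = 8; u_{13} = 15; u_{14} = 29; u_{15} = 10; u_{16} = 19; u_{17} = 37; u_{18} = 26; u_{19} = 4; u_{20} = 7; u_{21} = 13; u_{22} = 25; u_{23} = 2.
Since u_{23} = u_0 = 2, the sequence is periodic with period 23.
So u_{143} = u_{0 + ((143-0) mod 23)} = u_5 = 33.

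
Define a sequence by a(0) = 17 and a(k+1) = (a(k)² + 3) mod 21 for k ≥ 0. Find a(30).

We have a(0) = 17,  a(1) = 19,  a(2) = 7,  a(3) = 10,  a(4) = 19.
Since a(4) = a(1) = 19, the sequence is eventually periodic: after a pre-period of length 1 it cycles with period 3.
For k ≥ 1, a(k) depends only on (k - 1) mod 3. (30 - 1) mod 3 = 2, so a(30) = a(3) = 10.

10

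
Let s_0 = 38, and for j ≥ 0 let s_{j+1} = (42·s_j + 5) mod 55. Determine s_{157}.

26

Listing terms: s_0 = 38,  s_1 = 6,  s_2 = 37,  s_3 = 19,  s_4 = 33,  s_5 = 16,  s_6 = 17,  s_7 = 4,  s_8 = 8,  s_9 = 11,  s_{10} = 27,  s_{11} = 39,  s_{12} = 48,  s_{13} = 41,  s_{14} = 22,  s_{15} = 49,  s_{16} = 28,  s_{17} = 26,  s_{18} = 52,  s_{19} = 44,  s_{20} = 38.
The sequence repeats with period 20.
So s_{157} = s_{0 + ((157-0) mod 20)} = s_{17} = 26.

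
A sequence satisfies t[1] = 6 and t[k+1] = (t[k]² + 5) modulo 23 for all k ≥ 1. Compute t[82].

5

t[1] = 6, t[2] = 18, t[3] = 7, t[4] = 8, t[5] = 0, t[6] = 5, t[7] = 7.
Since t[7] = t[3] = 7, the sequence is eventually periodic: after a pre-period of length 2 it cycles with period 4.
For k ≥ 3, t[k] depends only on (k - 3) mod 4. (82 - 3) mod 4 = 3, so t[82] = t[6] = 5.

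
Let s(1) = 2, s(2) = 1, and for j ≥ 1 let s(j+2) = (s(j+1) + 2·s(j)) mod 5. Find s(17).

2

We have s(1) = 2, s(2) = 1, s(3) = 0, s(4) = 2, s(5) = 2, s(6) = 1.
The sequence repeats with period 4.
(17 - 1) mod 4 = 0, so s(17) = s(1) = 2.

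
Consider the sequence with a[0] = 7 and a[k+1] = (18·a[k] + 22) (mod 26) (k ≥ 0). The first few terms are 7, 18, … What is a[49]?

18

Listing terms: a[0] = 7; a[1] = 18; a[2] = 8; a[3] = 10; a[4] = 20; a[5] = 18.
Since a[5] = a[1] = 18, the sequence is eventually periodic: after a pre-period of length 1 it cycles with period 4.
For k ≥ 1, a[k] depends only on (k - 1) mod 4. (49 - 1) mod 4 = 0, so a[49] = a[1] = 18.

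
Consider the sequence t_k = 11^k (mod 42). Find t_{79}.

11

t_0 = 1, t_1 = 11, t_2 = 37, t_3 = 29, t_4 = 25, t_5 = 23, t_6 = 1.
Since t_6 = t_0 = 1, the sequence is periodic with period 6.
So t_{79} = t_{0 + ((79-0) mod 6)} = t_1 = 11.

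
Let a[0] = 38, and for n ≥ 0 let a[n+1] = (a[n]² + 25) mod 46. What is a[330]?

8

Computing terms: a[0] = 38,  a[1] = 43,  a[2] = 34,  a[3] = 31,  a[4] = 20,  a[5] = 11,  a[6] = 8,  a[7] = 43.
Since a[7] = a[1] = 43, the sequence is eventually periodic: after a pre-period of length 1 it cycles with period 6.
For n ≥ 1, a[n] depends only on (n - 1) mod 6. (330 - 1) mod 6 = 5, so a[330] = a[6] = 8.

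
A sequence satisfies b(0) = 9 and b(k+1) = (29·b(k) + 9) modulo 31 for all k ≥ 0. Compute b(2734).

We have b(0) = 9,  b(1) = 22,  b(2) = 27,  b(3) = 17,  b(4) = 6,  b(5) = 28,  b(6) = 15,  b(7) = 10,  b(8) = 20,  b(9) = 0,  b(10) = 9.
The sequence repeats with period 10.
So b(2734) = b(0 + ((2734-0) mod 10)) = b(4) = 6.

6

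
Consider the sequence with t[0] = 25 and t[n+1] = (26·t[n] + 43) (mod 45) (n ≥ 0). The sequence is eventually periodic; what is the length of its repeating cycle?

Computing terms: t[0] = 25; t[1] = 18; t[2] = 16; t[3] = 9; t[4] = 7; t[5] = 0; t[6] = 43; t[7] = 36; t[8] = 34; t[9] = 27; t[10] = 25.
Since t[10] = t[0] = 25, the sequence is periodic with period 10.

10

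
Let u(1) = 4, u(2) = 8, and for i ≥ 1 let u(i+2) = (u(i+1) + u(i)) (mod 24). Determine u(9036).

We have u(1) = 4; u(2) = 8; u(3) = 12; u(4) = 20; u(5) = 8; u(6) = 4; u(7) = 12; u(8) = 16; u(9) = 4; u(10) = 20; u(11) = 0; u(12) = 20; u(13) = 20; u(14) = 16; u(15) = 12; u(16) = 4; u(17) = 16; u(18) = 20; u(19) = 12; u(20) = 8; u(21) = 20; u(22) = 4; u(23) = 0; u(24) = 4; u(25) = 4; u(26) = 8.
Since (u(25), u(26)) = (u(1), u(2)) = (4, 8) (two consecutive terms determine the rest), the sequence is periodic with period 24.
(9036 - 1) mod 24 = 11, so u(9036) = u(12) = 20.

20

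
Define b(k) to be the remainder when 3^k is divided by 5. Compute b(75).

2

b(0) = 1; b(1) = 3; b(2) = 4; b(3) = 2; b(4) = 1.
Since b(4) = b(0) = 1, the sequence is periodic with period 4.
So b(75) = b(0 + ((75-0) mod 4)) = b(3) = 2.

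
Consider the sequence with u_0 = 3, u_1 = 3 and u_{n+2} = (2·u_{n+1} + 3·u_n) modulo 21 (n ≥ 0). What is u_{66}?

3

Computing terms: u_0 = 3; u_1 = 3; u_2 = 15; u_3 = 18; u_4 = 18; u_5 = 6; u_6 = 3; u_7 = 3.
The sequence repeats with period 6.
So u_{66} = u_{0 + ((66-0) mod 6)} = u_0 = 3.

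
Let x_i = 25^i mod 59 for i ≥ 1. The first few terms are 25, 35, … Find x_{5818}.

x_1 = 25, x_2 = 35, x_3 = 49, x_4 = 45, x_5 = 4, x_6 = 41, x_7 = 22, x_8 = 19, x_9 = 3, x_{10} = 16, x_{11} = 46, x_{12} = 29, x_{13} = 17, x_{14} = 12, x_{15} = 5, x_{16} = 7, x_{17} = 57, x_{18} = 9, x_{19} = 48, x_{20} = 20, x_{21} = 28, x_{22} = 51, x_{23} = 36, x_{24} = 15, x_{25} = 21, x_{26} = 53, x_{27} = 27, x_{28} = 26, x_{29} = 1, x_{30} = 25.
The sequence repeats with period 29.
(5818 - 1) mod 29 = 17, so x_{5818} = x_{18} = 9.

9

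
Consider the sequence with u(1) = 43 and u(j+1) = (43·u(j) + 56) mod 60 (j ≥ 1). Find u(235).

Computing terms: u(1) = 43,  u(2) = 45,  u(3) = 11,  u(4) = 49,  u(5) = 3,  u(6) = 5,  u(7) = 31,  u(8) = 9,  u(9) = 23,  u(10) = 25,  u(11) = 51,  u(12) = 29,  u(13) = 43.
The sequence repeats with period 12.
(235 - 1) mod 12 = 6, so u(235) = u(7) = 31.

31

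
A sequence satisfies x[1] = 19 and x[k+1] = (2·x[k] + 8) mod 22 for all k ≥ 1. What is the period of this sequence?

Computing terms: x[1] = 19, x[2] = 2, x[3] = 12, x[4] = 10, x[5] = 6, x[6] = 20, x[7] = 4, x[8] = 16, x[9] = 18, x[10] = 0, x[11] = 8, x[12] = 2.
Since x[12] = x[2] = 2, the sequence is eventually periodic: after a pre-period of length 1 it cycles with period 10.

10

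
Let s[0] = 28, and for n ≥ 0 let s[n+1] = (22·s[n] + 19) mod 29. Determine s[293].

7

Computing terms: s[0] = 28,  s[1] = 26,  s[2] = 11,  s[3] = 0,  s[4] = 19,  s[5] = 2,  s[6] = 5,  s[7] = 13,  s[8] = 15,  s[9] = 1,  s[10] = 12,  s[11] = 22,  s[12] = 10,  s[13] = 7,  s[14] = 28.
The sequence repeats with period 14.
(293 - 0) mod 14 = 13, so s[293] = s[13] = 7.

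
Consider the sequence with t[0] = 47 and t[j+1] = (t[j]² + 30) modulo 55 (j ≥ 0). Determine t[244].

6

Listing terms: t[0] = 47,  t[1] = 39,  t[2] = 11,  t[3] = 41,  t[4] = 6,  t[5] = 11.
Since t[5] = t[2] = 11, the sequence is eventually periodic: after a pre-period of length 2 it cycles with period 3.
For j ≥ 2, t[j] depends only on (j - 2) mod 3. (244 - 2) mod 3 = 2, so t[244] = t[4] = 6.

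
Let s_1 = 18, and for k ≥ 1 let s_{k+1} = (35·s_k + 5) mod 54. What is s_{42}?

5

Computing terms: s_1 = 18; s_2 = 41; s_3 = 36; s_4 = 23; s_5 = 0; s_6 = 5; s_7 = 18.
The sequence repeats with period 6.
(42 - 1) mod 6 = 5, so s_{42} = s_6 = 5.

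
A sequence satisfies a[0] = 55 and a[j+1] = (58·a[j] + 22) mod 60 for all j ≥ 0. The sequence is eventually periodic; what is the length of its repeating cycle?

12

Listing terms: a[0] = 55; a[1] = 32; a[2] = 18; a[3] = 46; a[4] = 50; a[5] = 42; a[6] = 58; a[7] = 26; a[8] = 30; a[9] = 22; a[10] = 38; a[11] = 6; a[12] = 10; a[13] = 2; a[14] = 18.
Since a[14] = a[2] = 18, the sequence is eventually periodic: after a pre-period of length 2 it cycles with period 12.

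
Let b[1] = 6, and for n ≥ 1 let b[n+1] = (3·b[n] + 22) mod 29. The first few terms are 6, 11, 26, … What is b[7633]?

10

Listing terms: b[1] = 6,  b[2] = 11,  b[3] = 26,  b[4] = 13,  b[5] = 3,  b[6] = 2,  b[7] = 28,  b[8] = 19,  b[9] = 21,  b[10] = 27,  b[11] = 16,  b[12] = 12,  b[13] = 0,  b[14] = 22,  b[15] = 1,  b[16] = 25,  b[17] = 10,  b[18] = 23,  b[19] = 4,  b[20] = 5,  b[21] = 8,  b[22] = 17,  b[23] = 15,  b[24] = 9,  b[25] = 20,  b[26] = 24,  b[27] = 7,  b[28] = 14,  b[29] = 6.
The sequence repeats with period 28.
So b[7633] = b[1 + ((7633-1) mod 28)] = b[17] = 10.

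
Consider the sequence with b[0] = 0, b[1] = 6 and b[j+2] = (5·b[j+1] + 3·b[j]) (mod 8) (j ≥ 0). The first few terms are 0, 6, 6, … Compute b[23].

Computing terms: b[0] = 0,  b[1] = 6,  b[2] = 6,  b[3] = 0,  b[4] = 2,  b[5] = 2,  b[6] = 0,  b[7] = 6.
Since (b[6], b[7]) = (b[0], b[1]) = (0, 6) (two consecutive terms determine the rest), the sequence is periodic with period 6.
(23 - 0) mod 6 = 5, so b[23] = b[5] = 2.

2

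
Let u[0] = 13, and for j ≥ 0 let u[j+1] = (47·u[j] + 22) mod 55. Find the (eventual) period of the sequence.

5

Listing terms: u[0] = 13,  u[1] = 28,  u[2] = 18,  u[3] = 43,  u[4] = 8,  u[5] = 13.
The sequence repeats with period 5.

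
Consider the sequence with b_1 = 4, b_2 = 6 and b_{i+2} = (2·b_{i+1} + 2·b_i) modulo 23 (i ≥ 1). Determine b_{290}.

We have b_1 = 4, b_2 = 6, b_3 = 20, b_4 = 6, b_5 = 6, b_6 = 1, b_7 = 14, b_8 = 7, b_9 = 19, b_{10} = 6, b_{11} = 4, b_{12} = 20, b_{13} = 2, b_{14} = 21, b_{15} = 0, b_{16} = 19, b_{17} = 15, b_{18} = 22, b_{19} = 5, b_{20} = 8, b_{21} = 3, b_{22} = 22, b_{23} = 4, b_{24} = 6.
Since (b_{23}, b_{24}) = (b_1, b_2) = (4, 6) (two consecutive terms determine the rest), the sequence is periodic with period 22.
So b_{290} = b_{1 + ((290-1) mod 22)} = b_4 = 6.

6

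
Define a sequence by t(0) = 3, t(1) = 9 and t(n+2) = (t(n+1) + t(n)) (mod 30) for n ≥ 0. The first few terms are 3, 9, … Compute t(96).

Computing terms: t(0) = 3,  t(1) = 9,  t(2) = 12,  t(3) = 21,  t(4) = 3,  t(5) = 24,  t(6) = 27,  t(7) = 21,  t(8) = 18,  t(9) = 9,  t(10) = 27,  t(11) = 6,  t(12) = 3,  t(13) = 9.
The sequence repeats with period 12.
(96 - 0) mod 12 = 0, so t(96) = t(0) = 3.

3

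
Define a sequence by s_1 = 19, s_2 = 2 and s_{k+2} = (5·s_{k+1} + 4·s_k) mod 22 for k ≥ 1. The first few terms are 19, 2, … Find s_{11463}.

2

s_1 = 19, s_2 = 2, s_3 = 20, s_4 = 20, s_5 = 4, s_6 = 12, s_7 = 10, s_8 = 10, s_9 = 2, s_{10} = 6, s_{11} = 16, s_{12} = 16, s_{13} = 12, s_{14} = 14, s_{15} = 8, s_{16} = 8, s_{17} = 6, s_{18} = 18, s_{19} = 4, s_{20} = 4, s_{21} = 14, s_{22} = 20, s_{23} = 2, s_{24} = 2, s_{25} = 18, s_{26} = 10, s_{27} = 12, s_{28} = 12, s_{29} = 20, s_{30} = 16, s_{31} = 6, s_{32} = 6, s_{33} = 10, s_{34} = 8, s_{35} = 14, s_{36} = 14, s_{37} = 16, s_{38} = 4, s_{39} = 18, s_{40} = 18, s_{41} = 8, s_{42} = 2, s_{43} = 20.
Since (s_{42}, s_{43}) = (s_2, s_3) = (2, 20) (two consecutive terms determine the rest), the sequence is eventually periodic: after a pre-period of length 1 it cycles with period 40.
For k ≥ 2, s_k depends only on (k - 2) mod 40. (11463 - 2) mod 40 = 21, so s_{11463} = s_{23} = 2.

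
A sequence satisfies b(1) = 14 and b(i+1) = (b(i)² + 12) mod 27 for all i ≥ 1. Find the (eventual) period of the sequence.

We have b(1) = 14, b(2) = 19, b(3) = 22, b(4) = 10, b(5) = 4, b(6) = 1, b(7) = 13, b(8) = 19.
Since b(8) = b(2) = 19, the sequence is eventually periodic: after a pre-period of length 1 it cycles with period 6.

6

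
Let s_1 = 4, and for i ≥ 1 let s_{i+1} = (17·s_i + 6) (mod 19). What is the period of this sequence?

9

We have s_1 = 4; s_2 = 17; s_3 = 10; s_4 = 5; s_5 = 15; s_6 = 14; s_7 = 16; s_8 = 12; s_9 = 1; s_{10} = 4.
Since s_{10} = s_1 = 4, the sequence is periodic with period 9.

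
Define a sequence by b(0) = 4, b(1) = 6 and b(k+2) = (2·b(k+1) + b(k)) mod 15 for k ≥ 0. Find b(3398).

11

b(0) = 4; b(1) = 6; b(2) = 1; b(3) = 8; b(4) = 2; b(5) = 12; b(6) = 11; b(7) = 4; b(8) = 4; b(9) = 12; b(10) = 13; b(11) = 8; b(12) = 14; b(13) = 6; b(14) = 11; b(15) = 13; b(16) = 7; b(17) = 12; b(18) = 1; b(19) = 14; b(20) = 14; b(21) = 12; b(22) = 8; b(23) = 13; b(24) = 4; b(25) = 6.
Since (b(24), b(25)) = (b(0), b(1)) = (4, 6) (two consecutive terms determine the rest), the sequence is periodic with period 24.
So b(3398) = b(0 + ((3398-0) mod 24)) = b(14) = 11.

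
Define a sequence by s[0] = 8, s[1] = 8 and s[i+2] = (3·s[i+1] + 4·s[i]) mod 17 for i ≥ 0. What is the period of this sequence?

4

s[0] = 8, s[1] = 8, s[2] = 5, s[3] = 13, s[4] = 8, s[5] = 8.
The sequence repeats with period 4.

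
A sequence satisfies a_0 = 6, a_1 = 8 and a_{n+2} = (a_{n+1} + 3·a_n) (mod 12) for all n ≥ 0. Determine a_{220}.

Computing terms: a_0 = 6; a_1 = 8; a_2 = 2; a_3 = 2; a_4 = 8; a_5 = 2.
Since (a_4, a_5) = (a_1, a_2) = (8, 2) (two consecutive terms determine the rest), the sequence is eventually periodic: after a pre-period of length 1 it cycles with period 3.
For n ≥ 1, a_n depends only on (n - 1) mod 3. (220 - 1) mod 3 = 0, so a_{220} = a_1 = 8.

8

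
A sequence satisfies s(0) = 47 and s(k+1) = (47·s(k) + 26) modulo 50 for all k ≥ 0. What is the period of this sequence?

20

Computing terms: s(0) = 47, s(1) = 35, s(2) = 21, s(3) = 13, s(4) = 37, s(5) = 15, s(6) = 31, s(7) = 33, s(8) = 27, s(9) = 45, s(10) = 41, s(11) = 3, s(12) = 17, s(13) = 25, s(14) = 1, s(15) = 23, s(16) = 7, s(17) = 5, s(18) = 11, s(19) = 43, s(20) = 47.
Since s(20) = s(0) = 47, the sequence is periodic with period 20.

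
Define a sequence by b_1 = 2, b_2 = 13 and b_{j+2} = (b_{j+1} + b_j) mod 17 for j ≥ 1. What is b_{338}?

2

Computing terms: b_1 = 2,  b_2 = 13,  b_3 = 15,  b_4 = 11,  b_5 = 9,  b_6 = 3,  b_7 = 12,  b_8 = 15,  b_9 = 10,  b_{10} = 8,  b_{11} = 1,  b_{12} = 9,  b_{13} = 10,  b_{14} = 2,  b_{15} = 12,  b_{16} = 14,  b_{17} = 9,  b_{18} = 6,  b_{19} = 15,  b_{20} = 4,  b_{21} = 2,  b_{22} = 6,  b_{23} = 8,  b_{24} = 14,  b_{25} = 5,  b_{26} = 2,  b_{27} = 7,  b_{28} = 9,  b_{29} = 16,  b_{30} = 8,  b_{31} = 7,  b_{32} = 15,  b_{33} = 5,  b_{34} = 3,  b_{35} = 8,  b_{36} = 11,  b_{37} = 2,  b_{38} = 13.
The sequence repeats with period 36.
(338 - 1) mod 36 = 13, so b_{338} = b_{14} = 2.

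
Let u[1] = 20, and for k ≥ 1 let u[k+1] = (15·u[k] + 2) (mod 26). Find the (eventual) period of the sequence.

12

We have u[1] = 20,  u[2] = 16,  u[3] = 8,  u[4] = 18,  u[5] = 12,  u[6] = 0,  u[7] = 2,  u[8] = 6,  u[9] = 14,  u[10] = 4,  u[11] = 10,  u[12] = 22,  u[13] = 20.
Since u[13] = u[1] = 20, the sequence is periodic with period 12.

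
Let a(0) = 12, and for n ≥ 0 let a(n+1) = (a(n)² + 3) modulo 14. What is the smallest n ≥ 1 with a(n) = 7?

1

Listing terms: a(0) = 12,  a(1) = 7,  a(2) = 10,  a(3) = 5,  a(4) = 0,  a(5) = 3,  a(6) = 12.
Since a(6) = a(0) = 12, the sequence is periodic with period 6.
The value 7 first appears (with n ≥ 1) at a(1).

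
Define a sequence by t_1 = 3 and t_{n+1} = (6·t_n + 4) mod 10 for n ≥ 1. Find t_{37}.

2

Listing terms: t_1 = 3, t_2 = 2, t_3 = 6, t_4 = 0, t_5 = 4, t_6 = 8, t_7 = 2.
Since t_7 = t_2 = 2, the sequence is eventually periodic: after a pre-period of length 1 it cycles with period 5.
For n ≥ 2, t_n depends only on (n - 2) mod 5. (37 - 2) mod 5 = 0, so t_{37} = t_2 = 2.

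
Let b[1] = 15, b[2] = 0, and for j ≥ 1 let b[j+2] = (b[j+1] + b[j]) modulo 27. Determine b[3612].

15

Listing terms: b[1] = 15, b[2] = 0, b[3] = 15, b[4] = 15, b[5] = 3, b[6] = 18, b[7] = 21, b[8] = 12, b[9] = 6, b[10] = 18, b[11] = 24, b[12] = 15, b[13] = 12, b[14] = 0, b[15] = 12, b[16] = 12, b[17] = 24, b[18] = 9, b[19] = 6, b[20] = 15, b[21] = 21, b[22] = 9, b[23] = 3, b[24] = 12, b[25] = 15, b[26] = 0.
Since (b[25], b[26]) = (b[1], b[2]) = (15, 0) (two consecutive terms determine the rest), the sequence is periodic with period 24.
So b[3612] = b[1 + ((3612-1) mod 24)] = b[12] = 15.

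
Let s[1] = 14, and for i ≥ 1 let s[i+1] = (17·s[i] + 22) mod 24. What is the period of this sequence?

Computing terms: s[1] = 14; s[2] = 20; s[3] = 2; s[4] = 8; s[5] = 14.
The sequence repeats with period 4.

4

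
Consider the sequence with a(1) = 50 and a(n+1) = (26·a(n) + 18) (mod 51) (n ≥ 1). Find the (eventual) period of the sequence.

Listing terms: a(1) = 50, a(2) = 43, a(3) = 14, a(4) = 25, a(5) = 5, a(6) = 46, a(7) = 41, a(8) = 13, a(9) = 50.
Since a(9) = a(1) = 50, the sequence is periodic with period 8.

8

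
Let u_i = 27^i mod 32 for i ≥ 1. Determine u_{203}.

We have u_1 = 27, u_2 = 25, u_3 = 3, u_4 = 17, u_5 = 11, u_6 = 9, u_7 = 19, u_8 = 1, u_9 = 27.
The sequence repeats with period 8.
So u_{203} = u_{1 + ((203-1) mod 8)} = u_3 = 3.

3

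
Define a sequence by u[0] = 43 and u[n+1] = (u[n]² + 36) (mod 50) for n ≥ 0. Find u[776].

11

We have u[0] = 43,  u[1] = 35,  u[2] = 11,  u[3] = 7,  u[4] = 35.
Since u[4] = u[1] = 35, the sequence is eventually periodic: after a pre-period of length 1 it cycles with period 3.
For n ≥ 1, u[n] depends only on (n - 1) mod 3. (776 - 1) mod 3 = 1, so u[776] = u[2] = 11.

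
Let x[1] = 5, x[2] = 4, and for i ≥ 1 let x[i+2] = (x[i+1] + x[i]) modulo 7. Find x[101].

1

Computing terms: x[1] = 5; x[2] = 4; x[3] = 2; x[4] = 6; x[5] = 1; x[6] = 0; x[7] = 1; x[8] = 1; x[9] = 2; x[10] = 3; x[11] = 5; x[12] = 1; x[13] = 6; x[14] = 0; x[15] = 6; x[16] = 6; x[17] = 5; x[18] = 4.
The sequence repeats with period 16.
(101 - 1) mod 16 = 4, so x[101] = x[5] = 1.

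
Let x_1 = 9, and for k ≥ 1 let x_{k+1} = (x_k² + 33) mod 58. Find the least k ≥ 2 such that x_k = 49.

23

Listing terms: x_1 = 9,  x_2 = 56,  x_3 = 37,  x_4 = 10,  x_5 = 17,  x_6 = 32,  x_7 = 13,  x_8 = 28,  x_9 = 5,  x_{10} = 0,  x_{11} = 33,  x_{12} = 20,  x_{13} = 27,  x_{14} = 8,  x_{15} = 39,  x_{16} = 46,  x_{17} = 3,  x_{18} = 42,  x_{19} = 57,  x_{20} = 34,  x_{21} = 29,  x_{22} = 4,  x_{23} = 49,  x_{24} = 56.
Since x_{24} = x_2 = 56, the sequence is eventually periodic: after a pre-period of length 1 it cycles with period 22.
The value 49 first appears (with k ≥ 2) at x_{23}.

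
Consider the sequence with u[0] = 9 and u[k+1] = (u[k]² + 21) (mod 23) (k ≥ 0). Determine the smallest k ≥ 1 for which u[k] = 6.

2

Computing terms: u[0] = 9,  u[1] = 10,  u[2] = 6,  u[3] = 11,  u[4] = 4,  u[5] = 14,  u[6] = 10.
Since u[6] = u[1] = 10, the sequence is eventually periodic: after a pre-period of length 1 it cycles with period 5.
The value 6 first appears (with k ≥ 1) at u[2].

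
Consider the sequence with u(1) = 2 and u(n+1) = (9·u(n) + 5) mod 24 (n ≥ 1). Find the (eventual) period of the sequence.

Computing terms: u(1) = 2,  u(2) = 23,  u(3) = 20,  u(4) = 17,  u(5) = 14,  u(6) = 11,  u(7) = 8,  u(8) = 5,  u(9) = 2.
Since u(9) = u(1) = 2, the sequence is periodic with period 8.

8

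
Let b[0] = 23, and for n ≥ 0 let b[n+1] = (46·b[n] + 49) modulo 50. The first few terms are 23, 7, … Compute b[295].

We have b[0] = 23,  b[1] = 7,  b[2] = 21,  b[3] = 15,  b[4] = 39,  b[5] = 43,  b[6] = 27,  b[7] = 41,  b[8] = 35,  b[9] = 9,  b[10] = 13,  b[11] = 47,  b[12] = 11,  b[13] = 5,  b[14] = 29,  b[15] = 33,  b[16] = 17,  b[17] = 31,  b[18] = 25,  b[19] = 49,  b[20] = 3,  b[21] = 37,  b[22] = 1,  b[23] = 45,  b[24] = 19,  b[25] = 23.
Since b[25] = b[0] = 23, the sequence is periodic with period 25.
(295 - 0) mod 25 = 20, so b[295] = b[20] = 3.

3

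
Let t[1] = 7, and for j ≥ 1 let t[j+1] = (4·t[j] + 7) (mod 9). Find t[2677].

t[1] = 7,  t[2] = 8,  t[3] = 3,  t[4] = 1,  t[5] = 2,  t[6] = 6,  t[7] = 4,  t[8] = 5,  t[9] = 0,  t[10] = 7.
Since t[10] = t[1] = 7, the sequence is periodic with period 9.
(2677 - 1) mod 9 = 3, so t[2677] = t[4] = 1.

1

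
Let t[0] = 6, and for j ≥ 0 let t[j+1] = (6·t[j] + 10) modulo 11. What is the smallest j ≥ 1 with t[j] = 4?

4

t[0] = 6,  t[1] = 2,  t[2] = 0,  t[3] = 10,  t[4] = 4,  t[5] = 1,  t[6] = 5,  t[7] = 7,  t[8] = 8,  t[9] = 3,  t[10] = 6.
Since t[10] = t[0] = 6, the sequence is periodic with period 10.
The value 4 first appears (with j ≥ 1) at t[4].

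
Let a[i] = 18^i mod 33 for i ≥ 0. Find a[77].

6

We have a[0] = 1; a[1] = 18; a[2] = 27; a[3] = 24; a[4] = 3; a[5] = 21; a[6] = 15; a[7] = 6; a[8] = 9; a[9] = 30; a[10] = 12; a[11] = 18.
Since a[11] = a[1] = 18, the sequence is eventually periodic: after a pre-period of length 1 it cycles with period 10.
For i ≥ 1, a[i] depends only on (i - 1) mod 10. (77 - 1) mod 10 = 6, so a[77] = a[7] = 6.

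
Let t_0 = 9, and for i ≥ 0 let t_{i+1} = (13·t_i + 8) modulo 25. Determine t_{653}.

20

t_0 = 9,  t_1 = 0,  t_2 = 8,  t_3 = 12,  t_4 = 14,  t_5 = 15,  t_6 = 3,  t_7 = 22,  t_8 = 19,  t_9 = 5,  t_{10} = 23,  t_{11} = 7,  t_{12} = 24,  t_{13} = 20,  t_{14} = 18,  t_{15} = 17,  t_{16} = 4,  t_{17} = 10,  t_{18} = 13,  t_{19} = 2,  t_{20} = 9.
The sequence repeats with period 20.
(653 - 0) mod 20 = 13, so t_{653} = t_{13} = 20.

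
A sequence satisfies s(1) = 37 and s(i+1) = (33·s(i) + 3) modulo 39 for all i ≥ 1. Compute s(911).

0

s(1) = 37,  s(2) = 15,  s(3) = 30,  s(4) = 18,  s(5) = 12,  s(6) = 9,  s(7) = 27,  s(8) = 36,  s(9) = 21,  s(10) = 33,  s(11) = 0,  s(12) = 3,  s(13) = 24,  s(14) = 15.
Since s(14) = s(2) = 15, the sequence is eventually periodic: after a pre-period of length 1 it cycles with period 12.
For i ≥ 2, s(i) depends only on (i - 2) mod 12. (911 - 2) mod 12 = 9, so s(911) = s(11) = 0.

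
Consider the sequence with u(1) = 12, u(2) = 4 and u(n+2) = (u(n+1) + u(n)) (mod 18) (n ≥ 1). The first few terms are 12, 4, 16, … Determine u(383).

2

u(1) = 12, u(2) = 4, u(3) = 16, u(4) = 2, u(5) = 0, u(6) = 2, u(7) = 2, u(8) = 4, u(9) = 6, u(10) = 10, u(11) = 16, u(12) = 8, u(13) = 6, u(14) = 14, u(15) = 2, u(16) = 16, u(17) = 0, u(18) = 16, u(19) = 16, u(20) = 14, u(21) = 12, u(22) = 8, u(23) = 2, u(24) = 10, u(25) = 12, u(26) = 4.
The sequence repeats with period 24.
(383 - 1) mod 24 = 22, so u(383) = u(23) = 2.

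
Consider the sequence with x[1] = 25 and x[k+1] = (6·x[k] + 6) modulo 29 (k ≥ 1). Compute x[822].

1

Listing terms: x[1] = 25,  x[2] = 11,  x[3] = 14,  x[4] = 3,  x[5] = 24,  x[6] = 5,  x[7] = 7,  x[8] = 19,  x[9] = 4,  x[10] = 1,  x[11] = 12,  x[12] = 20,  x[13] = 10,  x[14] = 8,  x[15] = 25.
Since x[15] = x[1] = 25, the sequence is periodic with period 14.
So x[822] = x[1 + ((822-1) mod 14)] = x[10] = 1.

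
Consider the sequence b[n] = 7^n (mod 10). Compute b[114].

Listing terms: b[1] = 7; b[2] = 9; b[3] = 3; b[4] = 1; b[5] = 7.
Since b[5] = b[1] = 7, the sequence is periodic with period 4.
(114 - 1) mod 4 = 1, so b[114] = b[2] = 9.

9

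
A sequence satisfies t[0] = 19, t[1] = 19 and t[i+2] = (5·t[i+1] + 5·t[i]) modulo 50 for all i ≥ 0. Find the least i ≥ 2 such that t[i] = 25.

4

Listing terms: t[0] = 19,  t[1] = 19,  t[2] = 40,  t[3] = 45,  t[4] = 25,  t[5] = 0,  t[6] = 25,  t[7] = 25,  t[8] = 0.
Since (t[7], t[8]) = (t[4], t[5]) = (25, 0) (two consecutive terms determine the rest), the sequence is eventually periodic: after a pre-period of length 4 it cycles with period 3.
The value 25 first appears (with i ≥ 2) at t[4].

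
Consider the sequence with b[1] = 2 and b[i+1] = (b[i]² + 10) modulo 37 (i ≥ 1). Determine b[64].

Computing terms: b[1] = 2,  b[2] = 14,  b[3] = 21,  b[4] = 7,  b[5] = 22,  b[6] = 13,  b[7] = 31,  b[8] = 9,  b[9] = 17,  b[10] = 3,  b[11] = 19,  b[12] = 1,  b[13] = 11,  b[14] = 20,  b[15] = 3.
Since b[15] = b[10] = 3, the sequence is eventually periodic: after a pre-period of length 9 it cycles with period 5.
For i ≥ 10, b[i] depends only on (i - 10) mod 5. (64 - 10) mod 5 = 4, so b[64] = b[14] = 20.

20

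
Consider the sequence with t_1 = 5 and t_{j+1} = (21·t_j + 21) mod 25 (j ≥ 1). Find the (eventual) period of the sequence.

Listing terms: t_1 = 5, t_2 = 1, t_3 = 17, t_4 = 3, t_5 = 9, t_6 = 10, t_7 = 6, t_8 = 22, t_9 = 8, t_{10} = 14, t_{11} = 15, t_{12} = 11, t_{13} = 2, t_{14} = 13, t_{15} = 19, t_{16} = 20, t_{17} = 16, t_{18} = 7, t_{19} = 18, t_{20} = 24, t_{21} = 0, t_{22} = 21, t_{23} = 12, t_{24} = 23, t_{25} = 4, t_{26} = 5.
Since t_{26} = t_1 = 5, the sequence is periodic with period 25.

25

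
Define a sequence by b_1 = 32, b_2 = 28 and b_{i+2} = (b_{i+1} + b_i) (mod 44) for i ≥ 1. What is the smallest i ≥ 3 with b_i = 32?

Computing terms: b_1 = 32; b_2 = 28; b_3 = 16; b_4 = 0; b_5 = 16; b_6 = 16; b_7 = 32; b_8 = 4; b_9 = 36; b_{10} = 40; b_{11} = 32; b_{12} = 28.
The sequence repeats with period 10.
The value 32 first appears (with i ≥ 3) at b_7.

7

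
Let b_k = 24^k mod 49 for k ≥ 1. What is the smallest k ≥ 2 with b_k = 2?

b_1 = 24; b_2 = 37; b_3 = 6; b_4 = 46; b_5 = 26; b_6 = 36; b_7 = 31; b_8 = 9; b_9 = 20; b_{10} = 39; b_{11} = 5; b_{12} = 22; b_{13} = 38; b_{14} = 30; b_{15} = 34; b_{16} = 32; b_{17} = 33; b_{18} = 8; b_{19} = 45; b_{20} = 2; b_{21} = 48; b_{22} = 25; b_{23} = 12; b_{24} = 43; b_{25} = 3; b_{26} = 23; b_{27} = 13; b_{28} = 18; b_{29} = 40; b_{30} = 29; b_{31} = 10; b_{32} = 44; b_{33} = 27; b_{34} = 11; b_{35} = 19; b_{36} = 15; b_{37} = 17; b_{38} = 16; b_{39} = 41; b_{40} = 4; b_{41} = 47; b_{42} = 1; b_{43} = 24.
Since b_{43} = b_1 = 24, the sequence is periodic with period 42.
The value 2 first appears (with k ≥ 2) at b_{20}.

20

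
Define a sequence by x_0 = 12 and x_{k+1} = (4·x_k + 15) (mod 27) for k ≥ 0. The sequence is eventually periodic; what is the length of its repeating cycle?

x_0 = 12,  x_1 = 9,  x_2 = 24,  x_3 = 3,  x_4 = 0,  x_5 = 15,  x_6 = 21,  x_7 = 18,  x_8 = 6,  x_9 = 12.
Since x_9 = x_0 = 12, the sequence is periodic with period 9.

9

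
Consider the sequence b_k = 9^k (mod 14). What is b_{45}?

1

We have b_0 = 1,  b_1 = 9,  b_2 = 11,  b_3 = 1.
The sequence repeats with period 3.
So b_{45} = b_{0 + ((45-0) mod 3)} = b_0 = 1.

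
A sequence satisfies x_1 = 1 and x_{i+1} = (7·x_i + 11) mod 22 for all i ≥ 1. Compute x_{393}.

5

Listing terms: x_1 = 1, x_2 = 18, x_3 = 5, x_4 = 2, x_5 = 3, x_6 = 10, x_7 = 15, x_8 = 6, x_9 = 9, x_{10} = 8, x_{11} = 1.
The sequence repeats with period 10.
(393 - 1) mod 10 = 2, so x_{393} = x_3 = 5.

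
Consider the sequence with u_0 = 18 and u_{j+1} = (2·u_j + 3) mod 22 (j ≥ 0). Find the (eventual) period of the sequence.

u_0 = 18,  u_1 = 17,  u_2 = 15,  u_3 = 11,  u_4 = 3,  u_5 = 9,  u_6 = 21,  u_7 = 1,  u_8 = 5,  u_9 = 13,  u_{10} = 7,  u_{11} = 17.
Since u_{11} = u_1 = 17, the sequence is eventually periodic: after a pre-period of length 1 it cycles with period 10.

10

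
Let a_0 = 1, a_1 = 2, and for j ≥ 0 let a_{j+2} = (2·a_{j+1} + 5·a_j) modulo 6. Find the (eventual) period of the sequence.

a_0 = 1,  a_1 = 2,  a_2 = 3,  a_3 = 4,  a_4 = 5,  a_5 = 0,  a_6 = 1,  a_7 = 2.
Since (a_6, a_7) = (a_0, a_1) = (1, 2) (two consecutive terms determine the rest), the sequence is periodic with period 6.

6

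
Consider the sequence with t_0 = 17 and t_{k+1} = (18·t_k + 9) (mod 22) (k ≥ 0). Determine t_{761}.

7

Listing terms: t_0 = 17; t_1 = 7; t_2 = 3; t_3 = 19; t_4 = 21; t_5 = 13; t_6 = 1; t_7 = 5; t_8 = 11; t_9 = 9; t_{10} = 17.
The sequence repeats with period 10.
(761 - 0) mod 10 = 1, so t_{761} = t_1 = 7.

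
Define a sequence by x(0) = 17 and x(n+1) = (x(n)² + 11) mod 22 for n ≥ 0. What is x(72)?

5

x(0) = 17, x(1) = 14, x(2) = 9, x(3) = 4, x(4) = 5, x(5) = 14.
Since x(5) = x(1) = 14, the sequence is eventually periodic: after a pre-period of length 1 it cycles with period 4.
For n ≥ 1, x(n) depends only on (n - 1) mod 4. (72 - 1) mod 4 = 3, so x(72) = x(4) = 5.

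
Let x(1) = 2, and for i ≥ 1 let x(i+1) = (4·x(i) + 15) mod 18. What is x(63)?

We have x(1) = 2, x(2) = 5, x(3) = 17, x(4) = 11, x(5) = 5.
Since x(5) = x(2) = 5, the sequence is eventually periodic: after a pre-period of length 1 it cycles with period 3.
For i ≥ 2, x(i) depends only on (i - 2) mod 3. (63 - 2) mod 3 = 1, so x(63) = x(3) = 17.

17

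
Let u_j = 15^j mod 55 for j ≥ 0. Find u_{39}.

25

Listing terms: u_0 = 1; u_1 = 15; u_2 = 5; u_3 = 20; u_4 = 25; u_5 = 45; u_6 = 15.
Since u_6 = u_1 = 15, the sequence is eventually periodic: after a pre-period of length 1 it cycles with period 5.
For j ≥ 1, u_j depends only on (j - 1) mod 5. (39 - 1) mod 5 = 3, so u_{39} = u_4 = 25.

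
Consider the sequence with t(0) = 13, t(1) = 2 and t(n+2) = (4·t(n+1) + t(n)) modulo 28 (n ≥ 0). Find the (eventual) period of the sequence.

t(0) = 13,  t(1) = 2,  t(2) = 21,  t(3) = 2,  t(4) = 1,  t(5) = 6,  t(6) = 25,  t(7) = 22,  t(8) = 1,  t(9) = 26,  t(10) = 21,  t(11) = 26,  t(12) = 13,  t(13) = 22,  t(14) = 17,  t(15) = 6,  t(16) = 13,  t(17) = 2.
Since (t(16), t(17)) = (t(0), t(1)) = (13, 2) (two consecutive terms determine the rest), the sequence is periodic with period 16.

16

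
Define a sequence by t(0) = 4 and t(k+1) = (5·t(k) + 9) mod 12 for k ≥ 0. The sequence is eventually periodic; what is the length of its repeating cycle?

4

We have t(0) = 4,  t(1) = 5,  t(2) = 10,  t(3) = 11,  t(4) = 4.
The sequence repeats with period 4.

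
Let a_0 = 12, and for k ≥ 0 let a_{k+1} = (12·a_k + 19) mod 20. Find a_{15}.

Listing terms: a_0 = 12, a_1 = 3, a_2 = 15, a_3 = 19, a_4 = 7, a_5 = 3.
Since a_5 = a_1 = 3, the sequence is eventually periodic: after a pre-period of length 1 it cycles with period 4.
For k ≥ 1, a_k depends only on (k - 1) mod 4. (15 - 1) mod 4 = 2, so a_{15} = a_3 = 19.

19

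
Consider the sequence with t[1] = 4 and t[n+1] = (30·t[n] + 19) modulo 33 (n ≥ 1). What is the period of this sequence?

10

t[1] = 4,  t[2] = 7,  t[3] = 31,  t[4] = 25,  t[5] = 10,  t[6] = 22,  t[7] = 19,  t[8] = 28,  t[9] = 1,  t[10] = 16,  t[11] = 4.
Since t[11] = t[1] = 4, the sequence is periodic with period 10.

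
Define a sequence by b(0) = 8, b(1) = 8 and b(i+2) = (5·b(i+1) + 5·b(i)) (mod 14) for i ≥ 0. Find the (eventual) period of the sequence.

24

b(0) = 8, b(1) = 8, b(2) = 10, b(3) = 6, b(4) = 10, b(5) = 10, b(6) = 2, b(7) = 4, b(8) = 2, b(9) = 2, b(10) = 6, b(11) = 12, b(12) = 6, b(13) = 6, b(14) = 4, b(15) = 8, b(16) = 4, b(17) = 4, b(18) = 12, b(19) = 10, b(20) = 12, b(21) = 12, b(22) = 8, b(23) = 2, b(24) = 8, b(25) = 8.
The sequence repeats with period 24.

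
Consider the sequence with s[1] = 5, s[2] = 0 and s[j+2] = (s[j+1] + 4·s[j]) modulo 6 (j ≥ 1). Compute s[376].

4

Computing terms: s[1] = 5, s[2] = 0, s[3] = 2, s[4] = 2, s[5] = 4, s[6] = 0, s[7] = 4, s[8] = 4, s[9] = 2, s[10] = 0, s[11] = 2.
Since (s[10], s[11]) = (s[2], s[3]) = (0, 2) (two consecutive terms determine the rest), the sequence is eventually periodic: after a pre-period of length 1 it cycles with period 8.
For j ≥ 2, s[j] depends only on (j - 2) mod 8. (376 - 2) mod 8 = 6, so s[376] = s[8] = 4.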